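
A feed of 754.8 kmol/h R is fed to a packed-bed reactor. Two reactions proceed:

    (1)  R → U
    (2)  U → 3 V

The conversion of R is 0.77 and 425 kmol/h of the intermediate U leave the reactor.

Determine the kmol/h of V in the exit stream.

Conversion of R: R consumed = 1ξ₁ = 0.77 × 754.8 → ξ₁ = 581.2 kmol/h.
U balance: n_U = 0 + 1ξ₁ − 1ξ₂ = 425 → ξ₂ = (1·581.2 − 425)/1 = 156.2 kmol/h.
Outlet amounts (n = n₀ + Σ ν·ξ):
  R: 754.8 − 1(581.2) = 173.6
  U: 0 + 1(581.2) − 1(156.2) = 425
  V: 0 + 3(156.2) = 468.6

469 kmol/h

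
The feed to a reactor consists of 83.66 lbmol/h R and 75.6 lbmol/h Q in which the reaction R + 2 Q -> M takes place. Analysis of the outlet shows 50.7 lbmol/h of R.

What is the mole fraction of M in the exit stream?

0.353

For R: n = n₀ − 1ξ → 50.7 = 83.66 − 1ξ, giving ξ = 32.96 lbmol/h.
Outlet amounts (n = n₀ + ν ξ):
  R: 83.66 − 1(32.96) = 50.7
  Q: 75.6 − 2(32.96) = 9.68
  M: 0 + 1(32.96) = 32.96
Total out = 93.34 lbmol/h; y_M = 32.96 / 93.34 = 0.3531.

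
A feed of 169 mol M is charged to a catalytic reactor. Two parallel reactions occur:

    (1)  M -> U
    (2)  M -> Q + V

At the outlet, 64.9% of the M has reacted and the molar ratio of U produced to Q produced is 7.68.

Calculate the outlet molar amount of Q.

Conversion of M: M consumed = 0.649 × 169 = 109.7 mol = 1ξ₁ + 1ξ₂.
Selectivity: 1ξ₁ / (1ξ₂) = 7.68 → ξ₁ = 7.68 ξ₂.
Substitute: (1·7.68 + 1) ξ₂ = 109.7 → ξ₂ = 12.64 mol, ξ₁ = 97.04 mol.
Outlet amounts (n = n₀ + Σ ν·ξ):
  M: 169 − 1(97.04) − 1(12.64) = 59.32
  U: 0 + 1(97.04) = 97.04
  Q: 0 + 1(12.64) = 12.64
  V: 0 + 1(12.64) = 12.64

12.6 mol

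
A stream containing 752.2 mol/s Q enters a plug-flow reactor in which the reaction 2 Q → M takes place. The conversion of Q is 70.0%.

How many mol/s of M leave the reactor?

Q reacted = 0.7 × 752.2 = 526.5 mol/s; ν_Q = −2, so ξ = 526.5/2 = 263.3 mol/s.
Outlet amounts (n = n₀ + ν ξ):
  Q: 752.2 − 2(263.3) = 225.7
  M: 0 + 1(263.3) = 263.3

263 mol/s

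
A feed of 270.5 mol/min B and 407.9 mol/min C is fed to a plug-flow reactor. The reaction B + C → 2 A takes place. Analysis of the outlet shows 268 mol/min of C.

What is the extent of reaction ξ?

ξ = 140 mol/min

For C: n = n₀ − 1ξ → 268 = 407.9 − 1ξ, giving ξ = 139.9 mol/min.
Outlet amounts (n = n₀ + ν ξ):
  B: 270.5 − 1(139.9) = 130.6
  C: 407.9 − 1(139.9) = 268
  A: 0 + 2(139.9) = 279.8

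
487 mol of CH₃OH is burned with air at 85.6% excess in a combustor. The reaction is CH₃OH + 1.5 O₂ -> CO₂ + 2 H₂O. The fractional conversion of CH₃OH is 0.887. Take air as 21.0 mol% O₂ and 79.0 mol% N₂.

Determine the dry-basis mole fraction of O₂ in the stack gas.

Stoichiometric O₂ = 1.5 × 487 = 730.5 mol; O₂ fed = 730.5 × 1.856 = 1356 mol.
N₂ fed = 1356 × 79/21 = 5100 mol.
Fuel reacted = 0.887 × 487 → ξ = 432 mol.
Outlet (n = n₀ + ν ξ):
  CH₃OH: 487 − 1(432) = 55.03
  O₂: 1356 − 1.5(432) = 707.9
  N₂: 5100 (inert)
  CO₂: 0 + 1(432) = 432
  H₂O: 0 + 2(432) = 863.9
Dry total = 6295 mol; y_O₂ (dry) = 707.9 / 6295 = 0.1124.

0.112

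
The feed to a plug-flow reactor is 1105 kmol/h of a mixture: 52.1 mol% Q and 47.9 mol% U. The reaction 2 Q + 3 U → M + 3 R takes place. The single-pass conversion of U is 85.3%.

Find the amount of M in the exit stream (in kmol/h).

U reacted = 0.853 × 529.3 = 451.5 kmol/h; ν_U = −3, so ξ = 451.5/3 = 150.5 kmol/h.
Outlet amounts (n = n₀ + ν ξ):
  Q: 575.7 − 2(150.5) = 274.7
  U: 529.3 − 3(150.5) = 77.81
  M: 0 + 1(150.5) = 150.5
  R: 0 + 3(150.5) = 451.5

150 kmol/h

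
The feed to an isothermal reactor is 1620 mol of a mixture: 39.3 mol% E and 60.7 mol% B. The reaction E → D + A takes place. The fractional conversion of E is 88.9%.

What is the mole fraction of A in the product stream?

0.259

E reacted = 0.889 × 636.7 = 566 mol; ν_E = −1, so ξ = 566/1 = 566 mol.
Outlet amounts (n = n₀ + ν ξ):
  E: 636.7 − 1(566) = 70.67
  D: 0 + 1(566) = 566
  A: 0 + 1(566) = 566
  B: 983.3 (inert)
Total out = 2186 mol; y_A = 566 / 2186 = 0.2589.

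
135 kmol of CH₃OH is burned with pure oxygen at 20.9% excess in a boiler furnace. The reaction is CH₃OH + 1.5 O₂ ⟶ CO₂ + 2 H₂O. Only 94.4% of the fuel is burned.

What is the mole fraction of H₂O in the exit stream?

0.575

Stoichiometric O₂ = 1.5 × 135 = 202.5 kmol; O₂ fed = 202.5 × 1.209 = 244.8 kmol.
Fuel reacted = 0.944 × 135 → ξ = 127.4 kmol.
Outlet (n = n₀ + ν ξ):
  CH₃OH: 135 − 1(127.4) = 7.56
  O₂: 244.8 − 1.5(127.4) = 53.66
  CO₂: 0 + 1(127.4) = 127.4
  H₂O: 0 + 2(127.4) = 254.9
Total out = 443.5 kmol; y_H₂O = 254.9 / 443.5 = 0.5746.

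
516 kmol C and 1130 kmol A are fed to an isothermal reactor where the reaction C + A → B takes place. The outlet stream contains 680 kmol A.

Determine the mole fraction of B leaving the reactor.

For A: n = n₀ − 1ξ → 680 = 1130 − 1ξ, giving ξ = 450 kmol.
Outlet amounts (n = n₀ + ν ξ):
  C: 516 − 1(450) = 66
  A: 1130 − 1(450) = 680
  B: 0 + 1(450) = 450
Total out = 1196 kmol; y_B = 450 / 1196 = 0.3763.

0.376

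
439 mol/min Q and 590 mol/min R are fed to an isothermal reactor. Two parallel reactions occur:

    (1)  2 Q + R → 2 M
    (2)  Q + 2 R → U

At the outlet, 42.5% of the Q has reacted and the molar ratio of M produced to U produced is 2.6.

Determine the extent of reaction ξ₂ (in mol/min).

ξ₂ = 51.8 mol/min

Conversion of Q: Q consumed = 0.425 × 439 = 186.6 mol/min = 2ξ₁ + 1ξ₂.
Selectivity: 2ξ₁ / (1ξ₂) = 2.6 → ξ₁ = 1.3 ξ₂.
Substitute: (2·1.3 + 1) ξ₂ = 186.6 → ξ₂ = 51.83 mol/min, ξ₁ = 67.37 mol/min.
Outlet amounts (n = n₀ + Σ ν·ξ):
  Q: 439 − 2(67.37) − 1(51.83) = 252.4
  R: 590 − 1(67.37) − 2(51.83) = 419
  M: 0 + 2(67.37) = 134.7
  U: 0 + 1(51.83) = 51.83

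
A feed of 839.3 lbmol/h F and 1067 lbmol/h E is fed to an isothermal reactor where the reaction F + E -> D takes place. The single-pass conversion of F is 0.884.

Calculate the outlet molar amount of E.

F reacted = 0.884 × 839.3 = 741.9 lbmol/h; ν_F = −1, so ξ = 741.9/1 = 741.9 lbmol/h.
Outlet amounts (n = n₀ + ν ξ):
  F: 839.3 − 1(741.9) = 97.36
  E: 1067 − 1(741.9) = 325.1
  D: 0 + 1(741.9) = 741.9

325 lbmol/h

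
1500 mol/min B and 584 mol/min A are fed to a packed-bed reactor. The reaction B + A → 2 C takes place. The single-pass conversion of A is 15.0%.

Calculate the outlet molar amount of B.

1410 mol/min

A reacted = 0.15 × 584 = 87.6 mol/min; ν_A = −1, so ξ = 87.6/1 = 87.6 mol/min.
Outlet amounts (n = n₀ + ν ξ):
  B: 1500 − 1(87.6) = 1412
  A: 584 − 1(87.6) = 496.4
  C: 0 + 2(87.6) = 175.2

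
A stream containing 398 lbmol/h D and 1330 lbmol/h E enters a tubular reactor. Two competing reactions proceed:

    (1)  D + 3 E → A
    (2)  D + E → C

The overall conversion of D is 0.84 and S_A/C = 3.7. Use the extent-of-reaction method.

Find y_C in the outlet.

Conversion of D: D consumed = 0.84 × 398 = 334.3 lbmol/h = 1ξ₁ + 1ξ₂.
Selectivity: 1ξ₁ / (1ξ₂) = 3.7 → ξ₁ = 3.7 ξ₂.
Substitute: (1·3.7 + 1) ξ₂ = 334.3 → ξ₂ = 71.13 lbmol/h, ξ₁ = 263.2 lbmol/h.
Outlet amounts (n = n₀ + Σ ν·ξ):
  D: 398 − 1(263.2) − 1(71.13) = 63.68
  E: 1330 − 3(263.2) − 1(71.13) = 469.3
  A: 0 + 1(263.2) = 263.2
  C: 0 + 1(71.13) = 71.13
Total out = 867.3 lbmol/h; y_C = 71.13 / 867.3 = 0.08201.

0.082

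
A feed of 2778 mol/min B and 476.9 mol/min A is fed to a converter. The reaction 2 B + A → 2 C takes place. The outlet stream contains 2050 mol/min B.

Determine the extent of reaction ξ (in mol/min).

ξ = 364 mol/min

For B: n = n₀ − 2ξ → 2050 = 2778 − 2ξ, giving ξ = 364 mol/min.
Outlet amounts (n = n₀ + ν ξ):
  B: 2778 − 2(364) = 2050
  A: 476.9 − 1(364) = 112.9
  C: 0 + 2(364) = 728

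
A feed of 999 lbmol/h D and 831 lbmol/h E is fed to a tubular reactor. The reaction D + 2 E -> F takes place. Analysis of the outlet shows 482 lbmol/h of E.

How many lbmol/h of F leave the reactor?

174 lbmol/h

For E: n = n₀ − 2ξ → 482 = 831 − 2ξ, giving ξ = 174.5 lbmol/h.
Outlet amounts (n = n₀ + ν ξ):
  D: 999 − 1(174.5) = 824.5
  E: 831 − 2(174.5) = 482
  F: 0 + 1(174.5) = 174.5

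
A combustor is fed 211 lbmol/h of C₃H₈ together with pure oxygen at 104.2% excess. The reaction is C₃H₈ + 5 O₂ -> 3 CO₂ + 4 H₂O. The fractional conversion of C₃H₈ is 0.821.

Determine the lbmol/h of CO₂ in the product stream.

520 lbmol/h

Stoichiometric O₂ = 5 × 211 = 1055 lbmol/h; O₂ fed = 1055 × 2.042 = 2154 lbmol/h.
Fuel reacted = 0.821 × 211 → ξ = 173.2 lbmol/h.
Outlet (n = n₀ + ν ξ):
  C₃H₈: 211 − 1(173.2) = 37.77
  O₂: 2154 − 5(173.2) = 1288
  CO₂: 0 + 3(173.2) = 519.7
  H₂O: 0 + 4(173.2) = 692.9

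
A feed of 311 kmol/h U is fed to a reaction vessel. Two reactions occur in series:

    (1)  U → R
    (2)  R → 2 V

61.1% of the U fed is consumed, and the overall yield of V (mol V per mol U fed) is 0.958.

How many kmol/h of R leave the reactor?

Conversion of U: U consumed = 1ξ₁ = 0.611 × 311 → ξ₁ = 190 kmol/h.
Yield of V: 2ξ₂ / 311 = 0.958 → ξ₂ = 149 kmol/h.
Outlet amounts (n = n₀ + Σ ν·ξ):
  U: 311 − 1(190) = 121
  R: 0 + 1(190) − 1(149) = 41.05
  V: 0 + 2(149) = 297.9

41.1 kmol/h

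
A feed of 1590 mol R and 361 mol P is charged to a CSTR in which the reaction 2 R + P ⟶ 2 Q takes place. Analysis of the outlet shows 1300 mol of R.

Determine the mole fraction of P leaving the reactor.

0.12

For R: n = n₀ − 2ξ → 1300 = 1590 − 2ξ, giving ξ = 145 mol.
Outlet amounts (n = n₀ + ν ξ):
  R: 1590 − 2(145) = 1300
  P: 361 − 1(145) = 216
  Q: 0 + 2(145) = 290
Total out = 1806 mol; y_P = 216 / 1806 = 0.1196.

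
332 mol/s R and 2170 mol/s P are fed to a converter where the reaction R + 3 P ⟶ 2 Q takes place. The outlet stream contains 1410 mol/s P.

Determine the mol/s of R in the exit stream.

78.7 mol/s

For P: n = n₀ − 3ξ → 1410 = 2170 − 3ξ, giving ξ = 253.3 mol/s.
Outlet amounts (n = n₀ + ν ξ):
  R: 332 − 1(253.3) = 78.67
  P: 2170 − 3(253.3) = 1410
  Q: 0 + 2(253.3) = 506.7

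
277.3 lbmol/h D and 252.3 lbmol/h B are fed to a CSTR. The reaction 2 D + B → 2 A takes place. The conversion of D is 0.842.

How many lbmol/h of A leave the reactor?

233 lbmol/h

D reacted = 0.842 × 277.3 = 233.5 lbmol/h; ν_D = −2, so ξ = 233.5/2 = 116.7 lbmol/h.
Outlet amounts (n = n₀ + ν ξ):
  D: 277.3 − 2(116.7) = 43.81
  B: 252.3 − 1(116.7) = 135.6
  A: 0 + 2(116.7) = 233.5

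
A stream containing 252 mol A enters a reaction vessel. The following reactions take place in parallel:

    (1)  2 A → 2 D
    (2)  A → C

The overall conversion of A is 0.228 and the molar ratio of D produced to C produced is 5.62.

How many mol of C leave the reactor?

Conversion of A: A consumed = 0.228 × 252 = 57.46 mol = 2ξ₁ + 1ξ₂.
Selectivity: 2ξ₁ / (1ξ₂) = 5.62 → ξ₁ = 2.81 ξ₂.
Substitute: (2·2.81 + 1) ξ₂ = 57.46 → ξ₂ = 8.679 mol, ξ₁ = 24.39 mol.
Outlet amounts (n = n₀ + Σ ν·ξ):
  A: 252 − 2(24.39) − 1(8.679) = 194.5
  D: 0 + 2(24.39) = 48.78
  C: 0 + 1(8.679) = 8.679

8.68 mol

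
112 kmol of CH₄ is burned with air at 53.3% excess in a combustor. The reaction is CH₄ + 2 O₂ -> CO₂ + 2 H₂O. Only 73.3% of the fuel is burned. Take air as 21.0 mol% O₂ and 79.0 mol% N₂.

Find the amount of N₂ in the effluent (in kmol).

Stoichiometric O₂ = 2 × 112 = 224 kmol; O₂ fed = 224 × 1.533 = 343.4 kmol.
N₂ fed = 343.4 × 79/21 = 1292 kmol.
Fuel reacted = 0.733 × 112 → ξ = 82.1 kmol.
Outlet (n = n₀ + ν ξ):
  CH₄: 112 − 1(82.1) = 29.9
  O₂: 343.4 − 2(82.1) = 179.2
  N₂: 1292 (inert)
  CO₂: 0 + 1(82.1) = 82.1
  H₂O: 0 + 2(82.1) = 164.2

1290 kmol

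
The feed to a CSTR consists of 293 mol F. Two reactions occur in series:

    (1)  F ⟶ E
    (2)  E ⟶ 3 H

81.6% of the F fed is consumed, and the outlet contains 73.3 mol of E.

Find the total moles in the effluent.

625 mol

Conversion of F: F consumed = 1ξ₁ = 0.816 × 293 → ξ₁ = 239.1 mol.
E balance: n_E = 0 + 1ξ₁ − 1ξ₂ = 73.3 → ξ₂ = (1·239.1 − 73.3)/1 = 165.8 mol.
Outlet amounts (n = n₀ + Σ ν·ξ):
  F: 293 − 1(239.1) = 53.91
  E: 0 + 1(239.1) − 1(165.8) = 73.3
  H: 0 + 3(165.8) = 497.4
Total out = 53.91 + 73.3 + 497.4 = 624.6 mol.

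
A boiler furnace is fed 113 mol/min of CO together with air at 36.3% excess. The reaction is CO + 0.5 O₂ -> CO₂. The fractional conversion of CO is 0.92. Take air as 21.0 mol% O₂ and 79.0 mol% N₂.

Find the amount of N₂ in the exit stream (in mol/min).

290 mol/min

Stoichiometric O₂ = 0.5 × 113 = 56.5 mol/min; O₂ fed = 56.5 × 1.363 = 77.01 mol/min.
N₂ fed = 77.01 × 79/21 = 289.7 mol/min.
Fuel reacted = 0.92 × 113 → ξ = 104 mol/min.
Outlet (n = n₀ + ν ξ):
  CO: 113 − 1(104) = 9.04
  O₂: 77.01 − 0.5(104) = 25.03
  N₂: 289.7 (inert)
  CO₂: 0 + 1(104) = 104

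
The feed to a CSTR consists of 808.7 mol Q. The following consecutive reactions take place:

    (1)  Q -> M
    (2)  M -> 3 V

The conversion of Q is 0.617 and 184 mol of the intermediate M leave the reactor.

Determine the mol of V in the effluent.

945 mol

Conversion of Q: Q consumed = 1ξ₁ = 0.617 × 808.7 → ξ₁ = 499 mol.
M balance: n_M = 0 + 1ξ₁ − 1ξ₂ = 184 → ξ₂ = (1·499 − 184)/1 = 315 mol.
Outlet amounts (n = n₀ + Σ ν·ξ):
  Q: 808.7 − 1(499) = 309.7
  M: 0 + 1(499) − 1(315) = 184
  V: 0 + 3(315) = 944.9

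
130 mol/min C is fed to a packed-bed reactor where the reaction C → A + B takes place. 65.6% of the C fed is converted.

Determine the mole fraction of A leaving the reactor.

C reacted = 0.656 × 130 = 85.28 mol/min; ν_C = −1, so ξ = 85.28/1 = 85.28 mol/min.
Outlet amounts (n = n₀ + ν ξ):
  C: 130 − 1(85.28) = 44.72
  A: 0 + 1(85.28) = 85.28
  B: 0 + 1(85.28) = 85.28
Total out = 215.3 mol/min; y_A = 85.28 / 215.3 = 0.3961.

0.396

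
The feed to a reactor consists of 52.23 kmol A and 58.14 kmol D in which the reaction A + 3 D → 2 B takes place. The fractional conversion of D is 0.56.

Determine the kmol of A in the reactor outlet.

D reacted = 0.56 × 58.14 = 32.56 kmol; ν_D = −3, so ξ = 32.56/3 = 10.85 kmol.
Outlet amounts (n = n₀ + ν ξ):
  A: 52.23 − 1(10.85) = 41.38
  D: 58.14 − 3(10.85) = 25.58
  B: 0 + 2(10.85) = 21.71

41.4 kmol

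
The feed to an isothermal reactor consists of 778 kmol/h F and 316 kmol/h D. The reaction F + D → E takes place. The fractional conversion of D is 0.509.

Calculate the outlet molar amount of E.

D reacted = 0.509 × 316 = 160.8 kmol/h; ν_D = −1, so ξ = 160.8/1 = 160.8 kmol/h.
Outlet amounts (n = n₀ + ν ξ):
  F: 778 − 1(160.8) = 617.2
  D: 316 − 1(160.8) = 155.2
  E: 0 + 1(160.8) = 160.8

161 kmol/h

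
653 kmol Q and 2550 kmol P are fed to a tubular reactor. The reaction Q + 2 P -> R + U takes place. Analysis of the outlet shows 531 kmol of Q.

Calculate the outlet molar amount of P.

2310 kmol

For Q: n = n₀ − 1ξ → 531 = 653 − 1ξ, giving ξ = 122 kmol.
Outlet amounts (n = n₀ + ν ξ):
  Q: 653 − 1(122) = 531
  P: 2550 − 2(122) = 2306
  R: 0 + 1(122) = 122
  U: 0 + 1(122) = 122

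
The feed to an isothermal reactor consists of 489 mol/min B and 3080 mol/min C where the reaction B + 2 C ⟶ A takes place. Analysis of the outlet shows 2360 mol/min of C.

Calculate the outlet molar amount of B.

129 mol/min

For C: n = n₀ − 2ξ → 2360 = 3080 − 2ξ, giving ξ = 360 mol/min.
Outlet amounts (n = n₀ + ν ξ):
  B: 489 − 1(360) = 129
  C: 3080 − 2(360) = 2360
  A: 0 + 1(360) = 360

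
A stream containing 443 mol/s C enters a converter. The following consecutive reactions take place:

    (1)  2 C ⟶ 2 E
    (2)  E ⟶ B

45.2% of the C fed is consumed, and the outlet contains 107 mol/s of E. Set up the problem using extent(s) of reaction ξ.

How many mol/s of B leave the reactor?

93.2 mol/s

Conversion of C: C consumed = 2ξ₁ = 0.452 × 443 → ξ₁ = 100.1 mol/s.
E balance: n_E = 0 + 2ξ₁ − 1ξ₂ = 107 → ξ₂ = (2·100.1 − 107)/1 = 93.24 mol/s.
Outlet amounts (n = n₀ + Σ ν·ξ):
  C: 443 − 2(100.1) = 242.8
  E: 0 + 2(100.1) − 1(93.24) = 107
  B: 0 + 1(93.24) = 93.24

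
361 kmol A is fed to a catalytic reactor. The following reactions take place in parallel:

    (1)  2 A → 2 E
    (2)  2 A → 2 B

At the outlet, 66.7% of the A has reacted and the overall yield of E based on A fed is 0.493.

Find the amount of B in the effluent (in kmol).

Yield of E: 2ξ₁ / 361 = 0.493 → ξ₁ = 88.99 kmol.
Conversion of A: 2ξ₁ + 2ξ₂ = 0.667 × 361 = 240.8 → ξ₂ = 31.41 kmol.
Outlet amounts (n = n₀ + Σ ν·ξ):
  A: 361 − 2(88.99) − 2(31.41) = 120.2
  E: 0 + 2(88.99) = 178
  B: 0 + 2(31.41) = 62.81

62.8 kmol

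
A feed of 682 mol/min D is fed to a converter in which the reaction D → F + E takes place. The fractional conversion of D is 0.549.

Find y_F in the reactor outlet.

D reacted = 0.549 × 682 = 374.4 mol/min; ν_D = −1, so ξ = 374.4/1 = 374.4 mol/min.
Outlet amounts (n = n₀ + ν ξ):
  D: 682 − 1(374.4) = 307.6
  F: 0 + 1(374.4) = 374.4
  E: 0 + 1(374.4) = 374.4
Total out = 1056 mol/min; y_F = 374.4 / 1056 = 0.3544.

0.354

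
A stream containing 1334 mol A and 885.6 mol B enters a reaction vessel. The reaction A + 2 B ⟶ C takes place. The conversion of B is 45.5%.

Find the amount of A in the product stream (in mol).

1130 mol

B reacted = 0.455 × 885.6 = 402.9 mol; ν_B = −2, so ξ = 402.9/2 = 201.5 mol.
Outlet amounts (n = n₀ + ν ξ):
  A: 1334 − 1(201.5) = 1133
  B: 885.6 − 2(201.5) = 482.7
  C: 0 + 1(201.5) = 201.5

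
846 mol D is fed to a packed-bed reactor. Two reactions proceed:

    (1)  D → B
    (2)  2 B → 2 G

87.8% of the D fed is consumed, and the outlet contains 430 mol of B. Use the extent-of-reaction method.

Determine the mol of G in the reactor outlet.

313 mol

Conversion of D: D consumed = 1ξ₁ = 0.878 × 846 → ξ₁ = 742.8 mol.
B balance: n_B = 0 + 1ξ₁ − 2ξ₂ = 430 → ξ₂ = (1·742.8 − 430)/2 = 156.4 mol.
Outlet amounts (n = n₀ + Σ ν·ξ):
  D: 846 − 1(742.8) = 103.2
  B: 0 + 1(742.8) − 2(156.4) = 430
  G: 0 + 2(156.4) = 312.8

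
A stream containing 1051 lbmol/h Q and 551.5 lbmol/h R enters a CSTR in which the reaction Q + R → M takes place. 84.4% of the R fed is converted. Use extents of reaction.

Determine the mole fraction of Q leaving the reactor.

0.515

R reacted = 0.844 × 551.5 = 465.5 lbmol/h; ν_R = −1, so ξ = 465.5/1 = 465.5 lbmol/h.
Outlet amounts (n = n₀ + ν ξ):
  Q: 1051 − 1(465.5) = 585.5
  R: 551.5 − 1(465.5) = 86.03
  M: 0 + 1(465.5) = 465.5
Total out = 1137 lbmol/h; y_Q = 585.5 / 1137 = 0.515.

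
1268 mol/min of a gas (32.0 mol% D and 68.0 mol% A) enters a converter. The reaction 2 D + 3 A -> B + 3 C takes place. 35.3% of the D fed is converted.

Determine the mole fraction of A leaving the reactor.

0.541

D reacted = 0.353 × 405.8 = 143.2 mol/min; ν_D = −2, so ξ = 143.2/2 = 71.62 mol/min.
Outlet amounts (n = n₀ + ν ξ):
  D: 405.8 − 2(71.62) = 262.5
  A: 862.2 − 3(71.62) = 647.4
  B: 0 + 1(71.62) = 71.62
  C: 0 + 3(71.62) = 214.8
Total out = 1196 mol/min; y_A = 647.4 / 1196 = 0.5411.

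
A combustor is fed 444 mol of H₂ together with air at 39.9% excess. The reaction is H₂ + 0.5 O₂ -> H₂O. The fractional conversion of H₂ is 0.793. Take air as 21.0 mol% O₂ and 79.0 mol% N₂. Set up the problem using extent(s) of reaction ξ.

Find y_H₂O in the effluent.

0.202

Stoichiometric O₂ = 0.5 × 444 = 222 mol; O₂ fed = 222 × 1.399 = 310.6 mol.
N₂ fed = 310.6 × 79/21 = 1168 mol.
Fuel reacted = 0.793 × 444 → ξ = 352.1 mol.
Outlet (n = n₀ + ν ξ):
  H₂: 444 − 1(352.1) = 91.91
  O₂: 310.6 − 0.5(352.1) = 134.5
  N₂: 1168 (inert)
  H₂O: 0 + 1(352.1) = 352.1
Total out = 1747 mol; y_H₂O = 352.1 / 1747 = 0.2016.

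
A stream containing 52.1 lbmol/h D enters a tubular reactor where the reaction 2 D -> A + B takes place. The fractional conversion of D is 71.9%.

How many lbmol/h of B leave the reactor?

D reacted = 0.719 × 52.1 = 37.46 lbmol/h; ν_D = −2, so ξ = 37.46/2 = 18.73 lbmol/h.
Outlet amounts (n = n₀ + ν ξ):
  D: 52.1 − 2(18.73) = 14.64
  A: 0 + 1(18.73) = 18.73
  B: 0 + 1(18.73) = 18.73

18.7 lbmol/h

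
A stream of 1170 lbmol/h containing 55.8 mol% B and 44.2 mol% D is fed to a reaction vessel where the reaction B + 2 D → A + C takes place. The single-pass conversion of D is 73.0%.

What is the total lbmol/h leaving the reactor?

D reacted = 0.73 × 517.1 = 377.5 lbmol/h; ν_D = −2, so ξ = 377.5/2 = 188.8 lbmol/h.
Outlet amounts (n = n₀ + ν ξ):
  B: 652.9 − 1(188.8) = 464.1
  D: 517.1 − 2(188.8) = 139.6
  A: 0 + 1(188.8) = 188.8
  C: 0 + 1(188.8) = 188.8
Total out = 464.1 + 139.6 + 188.8 + 188.8 = 981.2 lbmol/h.

981 lbmol/h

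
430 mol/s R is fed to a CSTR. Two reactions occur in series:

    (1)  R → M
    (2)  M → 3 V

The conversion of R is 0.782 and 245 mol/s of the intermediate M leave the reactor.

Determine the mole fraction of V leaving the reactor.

Conversion of R: R consumed = 1ξ₁ = 0.782 × 430 → ξ₁ = 336.3 mol/s.
M balance: n_M = 0 + 1ξ₁ − 1ξ₂ = 245 → ξ₂ = (1·336.3 − 245)/1 = 91.26 mol/s.
Outlet amounts (n = n₀ + Σ ν·ξ):
  R: 430 − 1(336.3) = 93.74
  M: 0 + 1(336.3) − 1(91.26) = 245
  V: 0 + 3(91.26) = 273.8
Total out = 612.5 mol/s; y_V = 273.8 / 612.5 = 0.447.

0.447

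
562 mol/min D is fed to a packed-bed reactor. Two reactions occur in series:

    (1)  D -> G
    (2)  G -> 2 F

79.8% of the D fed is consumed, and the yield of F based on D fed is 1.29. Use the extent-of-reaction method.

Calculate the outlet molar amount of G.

Conversion of D: D consumed = 1ξ₁ = 0.798 × 562 → ξ₁ = 448.5 mol/min.
Yield of F: 2ξ₂ / 562 = 1.29 → ξ₂ = 362.5 mol/min.
Outlet amounts (n = n₀ + Σ ν·ξ):
  D: 562 − 1(448.5) = 113.5
  G: 0 + 1(448.5) − 1(362.5) = 85.99
  F: 0 + 2(362.5) = 725

86 mol/min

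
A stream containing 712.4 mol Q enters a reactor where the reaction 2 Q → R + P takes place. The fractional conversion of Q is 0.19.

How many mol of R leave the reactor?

Q reacted = 0.19 × 712.4 = 135.4 mol; ν_Q = −2, so ξ = 135.4/2 = 67.68 mol.
Outlet amounts (n = n₀ + ν ξ):
  Q: 712.4 − 2(67.68) = 577
  R: 0 + 1(67.68) = 67.68
  P: 0 + 1(67.68) = 67.68

67.7 mol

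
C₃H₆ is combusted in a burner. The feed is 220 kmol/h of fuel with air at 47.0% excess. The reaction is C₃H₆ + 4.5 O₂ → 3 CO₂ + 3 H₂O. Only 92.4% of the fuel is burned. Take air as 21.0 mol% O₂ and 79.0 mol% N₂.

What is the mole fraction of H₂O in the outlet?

0.0841

Stoichiometric O₂ = 4.5 × 220 = 990 kmol/h; O₂ fed = 990 × 1.470 = 1455 kmol/h.
N₂ fed = 1455 × 79/21 = 5475 kmol/h.
Fuel reacted = 0.924 × 220 → ξ = 203.3 kmol/h.
Outlet (n = n₀ + ν ξ):
  C₃H₆: 220 − 1(203.3) = 16.72
  O₂: 1455 − 4.5(203.3) = 540.5
  N₂: 5475 (inert)
  CO₂: 0 + 3(203.3) = 609.8
  H₂O: 0 + 3(203.3) = 609.8
Total out = 7252 kmol/h; y_H₂O = 609.8 / 7252 = 0.0841.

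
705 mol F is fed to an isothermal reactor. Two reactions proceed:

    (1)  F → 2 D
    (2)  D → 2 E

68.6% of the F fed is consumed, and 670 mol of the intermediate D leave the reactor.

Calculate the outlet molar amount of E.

Conversion of F: F consumed = 1ξ₁ = 0.686 × 705 → ξ₁ = 483.6 mol.
D balance: n_D = 0 + 2ξ₁ − 1ξ₂ = 670 → ξ₂ = (2·483.6 − 670)/1 = 297.3 mol.
Outlet amounts (n = n₀ + Σ ν·ξ):
  F: 705 − 1(483.6) = 221.4
  D: 0 + 2(483.6) − 1(297.3) = 670
  E: 0 + 2(297.3) = 594.5

595 mol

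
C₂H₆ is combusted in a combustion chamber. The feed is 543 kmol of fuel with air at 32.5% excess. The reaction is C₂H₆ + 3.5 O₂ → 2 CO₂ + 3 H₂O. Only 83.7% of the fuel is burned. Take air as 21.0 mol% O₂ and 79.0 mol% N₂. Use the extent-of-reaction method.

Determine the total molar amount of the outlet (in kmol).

12800 kmol

Stoichiometric O₂ = 3.5 × 543 = 1900 kmol; O₂ fed = 1900 × 1.325 = 2518 kmol.
N₂ fed = 2518 × 79/21 = 9473 kmol.
Fuel reacted = 0.837 × 543 → ξ = 454.5 kmol.
Outlet (n = n₀ + ν ξ):
  C₂H₆: 543 − 1(454.5) = 88.51
  O₂: 2518 − 3.5(454.5) = 927.4
  N₂: 9473 (inert)
  CO₂: 0 + 2(454.5) = 909
  H₂O: 0 + 3(454.5) = 1363
Total out = 88.51 + 927.4 + 9473 + 909 + 1363 = 12760 kmol.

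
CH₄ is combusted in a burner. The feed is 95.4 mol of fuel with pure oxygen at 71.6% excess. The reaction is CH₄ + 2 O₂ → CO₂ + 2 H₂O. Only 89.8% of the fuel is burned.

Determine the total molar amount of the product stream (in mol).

Stoichiometric O₂ = 2 × 95.4 = 190.8 mol; O₂ fed = 190.8 × 1.716 = 327.4 mol.
Fuel reacted = 0.898 × 95.4 → ξ = 85.67 mol.
Outlet (n = n₀ + ν ξ):
  CH₄: 95.4 − 1(85.67) = 9.731
  O₂: 327.4 − 2(85.67) = 156.1
  CO₂: 0 + 1(85.67) = 85.67
  H₂O: 0 + 2(85.67) = 171.3
Total out = 9.731 + 156.1 + 85.67 + 171.3 = 422.8 mol.

423 mol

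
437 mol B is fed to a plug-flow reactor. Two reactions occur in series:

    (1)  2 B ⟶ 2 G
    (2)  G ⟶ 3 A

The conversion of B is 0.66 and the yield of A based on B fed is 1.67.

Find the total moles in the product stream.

924 mol

Conversion of B: B consumed = 2ξ₁ = 0.66 × 437 → ξ₁ = 144.2 mol.
Yield of A: 3ξ₂ / 437 = 1.67 → ξ₂ = 243.3 mol.
Outlet amounts (n = n₀ + Σ ν·ξ):
  B: 437 − 2(144.2) = 148.6
  G: 0 + 2(144.2) − 1(243.3) = 45.16
  A: 0 + 3(243.3) = 729.8
Total out = 148.6 + 45.16 + 729.8 = 923.5 mol.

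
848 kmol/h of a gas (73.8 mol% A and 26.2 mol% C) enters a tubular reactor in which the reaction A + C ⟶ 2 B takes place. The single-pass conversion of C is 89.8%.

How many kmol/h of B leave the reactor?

C reacted = 0.898 × 222.2 = 199.5 kmol/h; ν_C = −1, so ξ = 199.5/1 = 199.5 kmol/h.
Outlet amounts (n = n₀ + ν ξ):
  A: 625.8 − 1(199.5) = 426.3
  C: 222.2 − 1(199.5) = 22.66
  B: 0 + 2(199.5) = 399

399 kmol/h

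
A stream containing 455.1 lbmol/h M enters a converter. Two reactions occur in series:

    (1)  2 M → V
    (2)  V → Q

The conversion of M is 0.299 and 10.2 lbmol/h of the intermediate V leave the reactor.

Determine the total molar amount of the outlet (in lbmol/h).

Conversion of M: M consumed = 2ξ₁ = 0.299 × 455.1 → ξ₁ = 68.04 lbmol/h.
V balance: n_V = 0 + 1ξ₁ − 1ξ₂ = 10.2 → ξ₂ = (1·68.04 − 10.2)/1 = 57.84 lbmol/h.
Outlet amounts (n = n₀ + Σ ν·ξ):
  M: 455.1 − 2(68.04) = 319
  V: 0 + 1(68.04) − 1(57.84) = 10.2
  Q: 0 + 1(57.84) = 57.84
Total out = 319 + 10.2 + 57.84 = 387.1 lbmol/h.

387 lbmol/h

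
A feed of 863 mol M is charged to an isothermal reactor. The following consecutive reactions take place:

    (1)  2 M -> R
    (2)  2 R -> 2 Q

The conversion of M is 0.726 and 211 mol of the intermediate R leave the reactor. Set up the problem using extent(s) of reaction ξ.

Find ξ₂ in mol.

Conversion of M: M consumed = 2ξ₁ = 0.726 × 863 → ξ₁ = 313.3 mol.
R balance: n_R = 0 + 1ξ₁ − 2ξ₂ = 211 → ξ₂ = (1·313.3 − 211)/2 = 51.13 mol.
Outlet amounts (n = n₀ + Σ ν·ξ):
  M: 863 − 2(313.3) = 236.5
  R: 0 + 1(313.3) − 2(51.13) = 211
  Q: 0 + 2(51.13) = 102.3

ξ₂ = 51.1 mol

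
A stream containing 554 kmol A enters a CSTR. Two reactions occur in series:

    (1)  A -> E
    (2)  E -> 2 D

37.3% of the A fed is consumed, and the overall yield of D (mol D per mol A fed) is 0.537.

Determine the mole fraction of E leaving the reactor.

0.0824

Conversion of A: A consumed = 1ξ₁ = 0.373 × 554 → ξ₁ = 206.6 kmol.
Yield of D: 2ξ₂ / 554 = 0.537 → ξ₂ = 148.7 kmol.
Outlet amounts (n = n₀ + Σ ν·ξ):
  A: 554 − 1(206.6) = 347.4
  E: 0 + 1(206.6) − 1(148.7) = 57.89
  D: 0 + 2(148.7) = 297.5
Total out = 702.7 kmol; y_E = 57.89 / 702.7 = 0.08238.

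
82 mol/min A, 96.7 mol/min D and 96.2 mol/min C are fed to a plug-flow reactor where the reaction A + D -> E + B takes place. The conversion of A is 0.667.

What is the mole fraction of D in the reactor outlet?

A reacted = 0.667 × 82 = 54.69 mol/min; ν_A = −1, so ξ = 54.69/1 = 54.69 mol/min.
Outlet amounts (n = n₀ + ν ξ):
  A: 82 − 1(54.69) = 27.31
  D: 96.7 − 1(54.69) = 42.01
  E: 0 + 1(54.69) = 54.69
  B: 0 + 1(54.69) = 54.69
  C: 96.2 (inert)
Total out = 274.9 mol/min; y_D = 42.01 / 274.9 = 0.1528.

0.153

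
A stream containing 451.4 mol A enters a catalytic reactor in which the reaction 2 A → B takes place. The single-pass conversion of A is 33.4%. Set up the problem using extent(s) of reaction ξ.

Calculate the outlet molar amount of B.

A reacted = 0.334 × 451.4 = 150.8 mol; ν_A = −2, so ξ = 150.8/2 = 75.38 mol.
Outlet amounts (n = n₀ + ν ξ):
  A: 451.4 − 2(75.38) = 300.6
  B: 0 + 1(75.38) = 75.38

75.4 mol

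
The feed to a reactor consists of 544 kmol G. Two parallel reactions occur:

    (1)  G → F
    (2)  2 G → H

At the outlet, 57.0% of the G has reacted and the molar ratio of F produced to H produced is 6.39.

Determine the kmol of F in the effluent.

236 kmol

Conversion of G: G consumed = 0.57 × 544 = 310.1 kmol = 1ξ₁ + 2ξ₂.
Selectivity: 1ξ₁ / (1ξ₂) = 6.39 → ξ₁ = 6.39 ξ₂.
Substitute: (1·6.39 + 2) ξ₂ = 310.1 → ξ₂ = 36.96 kmol, ξ₁ = 236.2 kmol.
Outlet amounts (n = n₀ + Σ ν·ξ):
  G: 544 − 1(236.2) − 2(36.96) = 233.9
  F: 0 + 1(236.2) = 236.2
  H: 0 + 1(36.96) = 36.96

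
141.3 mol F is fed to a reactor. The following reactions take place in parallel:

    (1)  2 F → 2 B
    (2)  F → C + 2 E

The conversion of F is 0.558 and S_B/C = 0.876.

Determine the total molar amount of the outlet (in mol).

225 mol

Conversion of F: F consumed = 0.558 × 141.3 = 78.85 mol = 2ξ₁ + 1ξ₂.
Selectivity: 2ξ₁ / (1ξ₂) = 0.876 → ξ₁ = 0.438 ξ₂.
Substitute: (2·0.438 + 1) ξ₂ = 78.85 → ξ₂ = 42.03 mol, ξ₁ = 18.41 mol.
Outlet amounts (n = n₀ + Σ ν·ξ):
  F: 141.3 − 2(18.41) − 1(42.03) = 62.45
  B: 0 + 2(18.41) = 36.82
  C: 0 + 1(42.03) = 42.03
  E: 0 + 2(42.03) = 84.06
Total out = 62.45 + 36.82 + 42.03 + 84.06 = 225.4 mol.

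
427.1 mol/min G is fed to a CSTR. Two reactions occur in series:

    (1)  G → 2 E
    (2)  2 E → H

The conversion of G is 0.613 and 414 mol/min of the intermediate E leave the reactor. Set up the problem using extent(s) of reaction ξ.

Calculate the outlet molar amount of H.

54.8 mol/min

Conversion of G: G consumed = 1ξ₁ = 0.613 × 427.1 → ξ₁ = 261.8 mol/min.
E balance: n_E = 0 + 2ξ₁ − 2ξ₂ = 414 → ξ₂ = (2·261.8 − 414)/2 = 54.81 mol/min.
Outlet amounts (n = n₀ + Σ ν·ξ):
  G: 427.1 − 1(261.8) = 165.3
  E: 0 + 2(261.8) − 2(54.81) = 414
  H: 0 + 1(54.81) = 54.81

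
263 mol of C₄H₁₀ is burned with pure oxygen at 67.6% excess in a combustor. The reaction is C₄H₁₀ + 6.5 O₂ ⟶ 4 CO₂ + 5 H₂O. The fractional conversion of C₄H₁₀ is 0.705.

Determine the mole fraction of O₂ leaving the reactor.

Stoichiometric O₂ = 6.5 × 263 = 1710 mol; O₂ fed = 1710 × 1.676 = 2865 mol.
Fuel reacted = 0.705 × 263 → ξ = 185.4 mol.
Outlet (n = n₀ + ν ξ):
  C₄H₁₀: 263 − 1(185.4) = 77.59
  O₂: 2865 − 6.5(185.4) = 1660
  CO₂: 0 + 4(185.4) = 741.7
  H₂O: 0 + 5(185.4) = 927.1
Total out = 3406 mol; y_O₂ = 1660 / 3406 = 0.4873.

0.487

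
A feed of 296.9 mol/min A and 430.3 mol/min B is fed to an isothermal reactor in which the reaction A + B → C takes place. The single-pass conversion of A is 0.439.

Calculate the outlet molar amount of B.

A reacted = 0.439 × 296.9 = 130.3 mol/min; ν_A = −1, so ξ = 130.3/1 = 130.3 mol/min.
Outlet amounts (n = n₀ + ν ξ):
  A: 296.9 − 1(130.3) = 166.6
  B: 430.3 − 1(130.3) = 300
  C: 0 + 1(130.3) = 130.3

300 mol/min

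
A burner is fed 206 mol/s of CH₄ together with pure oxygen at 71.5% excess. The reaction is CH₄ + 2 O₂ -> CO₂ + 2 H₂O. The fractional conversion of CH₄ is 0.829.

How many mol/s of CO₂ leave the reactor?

171 mol/s

Stoichiometric O₂ = 2 × 206 = 412 mol/s; O₂ fed = 412 × 1.715 = 706.6 mol/s.
Fuel reacted = 0.829 × 206 → ξ = 170.8 mol/s.
Outlet (n = n₀ + ν ξ):
  CH₄: 206 − 1(170.8) = 35.23
  O₂: 706.6 − 2(170.8) = 365
  CO₂: 0 + 1(170.8) = 170.8
  H₂O: 0 + 2(170.8) = 341.5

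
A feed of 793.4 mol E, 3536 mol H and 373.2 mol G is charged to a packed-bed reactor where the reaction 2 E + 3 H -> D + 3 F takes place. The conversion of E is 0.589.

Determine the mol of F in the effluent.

E reacted = 0.589 × 793.4 = 467.3 mol; ν_E = −2, so ξ = 467.3/2 = 233.7 mol.
Outlet amounts (n = n₀ + ν ξ):
  E: 793.4 − 2(233.7) = 326.1
  H: 3536 − 3(233.7) = 2835
  D: 0 + 1(233.7) = 233.7
  F: 0 + 3(233.7) = 701
  G: 373.2 (inert)

701 mol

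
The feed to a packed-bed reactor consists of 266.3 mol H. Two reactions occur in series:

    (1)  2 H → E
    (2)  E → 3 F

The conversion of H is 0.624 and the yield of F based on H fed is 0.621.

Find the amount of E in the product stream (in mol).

28 mol

Conversion of H: H consumed = 2ξ₁ = 0.624 × 266.3 → ξ₁ = 83.09 mol.
Yield of F: 3ξ₂ / 266.3 = 0.621 → ξ₂ = 55.12 mol.
Outlet amounts (n = n₀ + Σ ν·ξ):
  H: 266.3 − 2(83.09) = 100.1
  E: 0 + 1(83.09) − 1(55.12) = 27.96
  F: 0 + 3(55.12) = 165.4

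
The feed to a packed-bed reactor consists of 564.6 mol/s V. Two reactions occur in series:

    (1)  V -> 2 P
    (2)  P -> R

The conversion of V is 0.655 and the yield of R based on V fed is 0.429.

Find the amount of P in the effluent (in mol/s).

497 mol/s

Conversion of V: V consumed = 1ξ₁ = 0.655 × 564.6 → ξ₁ = 369.8 mol/s.
Yield of R: 1ξ₂ / 564.6 = 0.429 → ξ₂ = 242.2 mol/s.
Outlet amounts (n = n₀ + Σ ν·ξ):
  V: 564.6 − 1(369.8) = 194.8
  P: 0 + 2(369.8) − 1(242.2) = 497.4
  R: 0 + 1(242.2) = 242.2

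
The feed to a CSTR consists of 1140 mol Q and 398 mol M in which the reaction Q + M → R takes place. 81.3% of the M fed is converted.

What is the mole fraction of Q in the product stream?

0.672

M reacted = 0.813 × 398 = 323.6 mol; ν_M = −1, so ξ = 323.6/1 = 323.6 mol.
Outlet amounts (n = n₀ + ν ξ):
  Q: 1140 − 1(323.6) = 816.4
  M: 398 − 1(323.6) = 74.43
  R: 0 + 1(323.6) = 323.6
Total out = 1214 mol; y_Q = 816.4 / 1214 = 0.6723.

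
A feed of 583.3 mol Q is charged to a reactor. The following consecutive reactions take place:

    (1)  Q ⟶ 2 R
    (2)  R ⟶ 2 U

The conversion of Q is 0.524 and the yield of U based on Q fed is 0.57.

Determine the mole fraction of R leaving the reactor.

Conversion of Q: Q consumed = 1ξ₁ = 0.524 × 583.3 → ξ₁ = 305.6 mol.
Yield of U: 2ξ₂ / 583.3 = 0.57 → ξ₂ = 166.2 mol.
Outlet amounts (n = n₀ + Σ ν·ξ):
  Q: 583.3 − 1(305.6) = 277.7
  R: 0 + 2(305.6) − 1(166.2) = 445.1
  U: 0 + 2(166.2) = 332.5
Total out = 1055 mol; y_R = 445.1 / 1055 = 0.4218.

0.422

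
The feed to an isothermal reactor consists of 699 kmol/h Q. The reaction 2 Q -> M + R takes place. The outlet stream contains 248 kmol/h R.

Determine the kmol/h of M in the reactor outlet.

248 kmol/h

For R: n = n₀ + 1ξ → 248 = 0 + 1ξ, giving ξ = 248 kmol/h.
Outlet amounts (n = n₀ + ν ξ):
  Q: 699 − 2(248) = 203
  M: 0 + 1(248) = 248
  R: 0 + 1(248) = 248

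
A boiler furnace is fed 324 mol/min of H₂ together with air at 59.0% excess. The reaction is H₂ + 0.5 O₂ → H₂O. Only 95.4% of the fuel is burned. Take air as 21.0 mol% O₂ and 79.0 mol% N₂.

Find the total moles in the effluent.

1400 mol/min

Stoichiometric O₂ = 0.5 × 324 = 162 mol/min; O₂ fed = 162 × 1.590 = 257.6 mol/min.
N₂ fed = 257.6 × 79/21 = 969 mol/min.
Fuel reacted = 0.954 × 324 → ξ = 309.1 mol/min.
Outlet (n = n₀ + ν ξ):
  H₂: 324 − 1(309.1) = 14.9
  O₂: 257.6 − 0.5(309.1) = 103
  N₂: 969 (inert)
  H₂O: 0 + 1(309.1) = 309.1
Total out = 14.9 + 103 + 969 + 309.1 = 1396 mol/min.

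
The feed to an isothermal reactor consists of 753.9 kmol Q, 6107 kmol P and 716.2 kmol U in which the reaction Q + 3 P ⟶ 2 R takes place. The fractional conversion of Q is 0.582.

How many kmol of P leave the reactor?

Q reacted = 0.582 × 753.9 = 438.8 kmol; ν_Q = −1, so ξ = 438.8/1 = 438.8 kmol.
Outlet amounts (n = n₀ + ν ξ):
  Q: 753.9 − 1(438.8) = 315.1
  P: 6107 − 3(438.8) = 4791
  R: 0 + 2(438.8) = 877.5
  U: 716.2 (inert)

4790 kmol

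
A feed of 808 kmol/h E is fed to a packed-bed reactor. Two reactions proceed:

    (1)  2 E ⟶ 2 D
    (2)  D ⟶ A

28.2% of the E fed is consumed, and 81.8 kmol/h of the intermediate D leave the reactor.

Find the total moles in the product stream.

808 kmol/h

Conversion of E: E consumed = 2ξ₁ = 0.282 × 808 → ξ₁ = 113.9 kmol/h.
D balance: n_D = 0 + 2ξ₁ − 1ξ₂ = 81.8 → ξ₂ = (2·113.9 − 81.8)/1 = 146.1 kmol/h.
Outlet amounts (n = n₀ + Σ ν·ξ):
  E: 808 − 2(113.9) = 580.1
  D: 0 + 2(113.9) − 1(146.1) = 81.8
  A: 0 + 1(146.1) = 146.1
Total out = 580.1 + 81.8 + 146.1 = 808 kmol/h.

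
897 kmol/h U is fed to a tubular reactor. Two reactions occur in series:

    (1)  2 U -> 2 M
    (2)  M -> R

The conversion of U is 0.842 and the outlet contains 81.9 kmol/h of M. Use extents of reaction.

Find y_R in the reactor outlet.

0.751

Conversion of U: U consumed = 2ξ₁ = 0.842 × 897 → ξ₁ = 377.6 kmol/h.
M balance: n_M = 0 + 2ξ₁ − 1ξ₂ = 81.9 → ξ₂ = (2·377.6 − 81.9)/1 = 673.4 kmol/h.
Outlet amounts (n = n₀ + Σ ν·ξ):
  U: 897 − 2(377.6) = 141.7
  M: 0 + 2(377.6) − 1(673.4) = 81.9
  R: 0 + 1(673.4) = 673.4
Total out = 897 kmol/h; y_R = 673.4 / 897 = 0.7507.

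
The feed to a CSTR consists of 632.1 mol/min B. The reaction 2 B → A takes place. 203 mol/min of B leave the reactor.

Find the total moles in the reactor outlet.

For B: n = n₀ − 2ξ → 203 = 632.1 − 2ξ, giving ξ = 214.6 mol/min.
Outlet amounts (n = n₀ + ν ξ):
  B: 632.1 − 2(214.6) = 203
  A: 0 + 1(214.6) = 214.6
Total out = 203 + 214.6 = 417.6 mol/min.

418 mol/min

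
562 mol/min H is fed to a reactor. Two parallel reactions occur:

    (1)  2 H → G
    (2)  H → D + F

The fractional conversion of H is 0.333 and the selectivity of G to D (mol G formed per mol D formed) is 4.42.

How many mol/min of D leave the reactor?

Conversion of H: H consumed = 0.333 × 562 = 187.1 mol/min = 2ξ₁ + 1ξ₂.
Selectivity: 1ξ₁ / (1ξ₂) = 4.42 → ξ₁ = 4.42 ξ₂.
Substitute: (2·4.42 + 1) ξ₂ = 187.1 → ξ₂ = 19.02 mol/min, ξ₁ = 84.06 mol/min.
Outlet amounts (n = n₀ + Σ ν·ξ):
  H: 562 − 2(84.06) − 1(19.02) = 374.9
  G: 0 + 1(84.06) = 84.06
  D: 0 + 1(19.02) = 19.02
  F: 0 + 1(19.02) = 19.02

19 mol/min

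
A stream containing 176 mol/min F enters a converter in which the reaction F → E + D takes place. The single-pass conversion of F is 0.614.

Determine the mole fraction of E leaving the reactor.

0.38

F reacted = 0.614 × 176 = 108.1 mol/min; ν_F = −1, so ξ = 108.1/1 = 108.1 mol/min.
Outlet amounts (n = n₀ + ν ξ):
  F: 176 − 1(108.1) = 67.94
  E: 0 + 1(108.1) = 108.1
  D: 0 + 1(108.1) = 108.1
Total out = 284.1 mol/min; y_E = 108.1 / 284.1 = 0.3804.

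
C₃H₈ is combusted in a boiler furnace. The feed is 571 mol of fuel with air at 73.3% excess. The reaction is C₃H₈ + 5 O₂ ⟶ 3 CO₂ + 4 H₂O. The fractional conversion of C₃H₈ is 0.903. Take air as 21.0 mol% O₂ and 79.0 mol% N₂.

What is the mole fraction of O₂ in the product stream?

0.0961

Stoichiometric O₂ = 5 × 571 = 2855 mol; O₂ fed = 2855 × 1.733 = 4948 mol.
N₂ fed = 4948 × 79/21 = 18610 mol.
Fuel reacted = 0.903 × 571 → ξ = 515.6 mol.
Outlet (n = n₀ + ν ξ):
  C₃H₈: 571 − 1(515.6) = 55.39
  O₂: 4948 − 5(515.6) = 2370
  N₂: 18610 (inert)
  CO₂: 0 + 3(515.6) = 1547
  H₂O: 0 + 4(515.6) = 2062
Total out = 24650 mol; y_O₂ = 2370 / 24650 = 0.09614.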